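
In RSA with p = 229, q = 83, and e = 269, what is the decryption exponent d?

18557

φ(n) = (p−1)(q−1) = 228·82 = 18696.
Need d with 269·d ≡ 1 (mod 18696). Apply the extended Euclidean algorithm:
18696 = 69*269 + 135
269 = 1*135 + 134
135 = 1*134 + 1
134 = 134*1 + 0
Back-substitute:
1 = 135 − 134
1 = −269 + 2·135
1 = 2·18696 − 139·269
So 269·(-139) ≡ 1 (mod 18696), hence d ≡ -139 ≡ 18557 (mod 18696).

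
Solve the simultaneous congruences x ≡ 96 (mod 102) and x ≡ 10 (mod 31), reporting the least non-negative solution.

1932

Write x = 96 + 102·k. Then 102·k ≡ 10 − 96 ≡ 7 (mod 31).
Need 102⁻¹ mod 31. Extended Euclid on (31, 9):
31 = 3×9 + 4
9 = 2×4 + 1
4 = 4×1 + 0
Back-substitute:
1 = 9 − 2·4
1 = −2·31 + 7·9
102⁻¹ ≡ 7 (mod 31), so k ≡ 7·7 ≡ 18 (mod 31).
x = 96 + 102·18 = 1932.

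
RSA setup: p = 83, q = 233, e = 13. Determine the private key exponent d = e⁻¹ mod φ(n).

7317

φ(n) = (p−1)(q−1) = 82·232 = 19024.
Need d with 13·d ≡ 1 (mod 19024). Apply the extended Euclidean algorithm:
19024 = 1463*13 + 5
13 = 2*5 + 3
5 = 1*3 + 2
3 = 1*2 + 1
2 = 2*1 + 0
Back-substitute:
1 = 3 − 2
1 = −5 + 2·3
1 = 2·13 − 5·5
1 = −5·19024 + 7317·13
So 13·7317 ≡ 1 (mod 19024), hence d = 7317.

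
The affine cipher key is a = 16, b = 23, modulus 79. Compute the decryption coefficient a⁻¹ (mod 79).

Extended Euclidean algorithm:
79 = 4×16 + 15
16 = 1×15 + 1
15 = 15×1 + 0
Since gcd(16, 79) = 1, back-substitute to write 1 as a combination:
1 = 16 − 15
1 = −79 + 5·16
So 16·5 ≡ 1 (mod 79).

5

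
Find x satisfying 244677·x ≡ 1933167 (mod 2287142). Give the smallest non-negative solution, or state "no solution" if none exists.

First find gcd(244677, 2287142):
2287142 = 9·244677 + 85049
244677 = 2·85049 + 74579
85049 = 1·74579 + 10470
74579 = 7·10470 + 1289
10470 = 8·1289 + 158
1289 = 8·158 + 25
158 = 6·25 + 8
25 = 3·8 + 1
8 = 8·1 + 0
gcd = 1, so a unique solution mod 2287142 exists.
Back-substitute for the Bézout coefficients:
1 = 25 − 3·8
1 = −3·158 + 19·25
1 = 19·1289 − 155·158
1 = −155·10470 + 1259·1289
1 = 1259·74579 − 8968·10470
1 = −8968·85049 + 10227·74579
1 = 10227·244677 − 29422·85049
1 = −29422·2287142 + 275025·244677
So 244677·(275025) ≡ 1 (mod 2287142), giving 244677⁻¹ ≡ 275025.
x ≡ 244677⁻¹·1933167 ≡ 275025·1933167 ≡ 224855 (mod 2287142).

224855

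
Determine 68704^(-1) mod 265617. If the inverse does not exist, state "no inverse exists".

Run Euclid on (265617, 68704):
265617 = 3·68704 + 59505
68704 = 1·59505 + 9199
59505 = 6·9199 + 4311
9199 = 2·4311 + 577
4311 = 7·577 + 272
577 = 2·272 + 33
272 = 8·33 + 8
33 = 4·8 + 1
8 = 8·1 + 0
gcd = 1, so the inverse exists. Back-substitute:
1 = 33 − 4·8
1 = −4·272 + 33·33
1 = 33·577 − 70·272
1 = −70·4311 + 523·577
1 = 523·9199 − 1116·4311
1 = −1116·59505 + 7219·9199
1 = 7219·68704 − 8335·59505
1 = −8335·265617 + 32224·68704
So 68704·32224 ≡ 1 (mod 265617).

32224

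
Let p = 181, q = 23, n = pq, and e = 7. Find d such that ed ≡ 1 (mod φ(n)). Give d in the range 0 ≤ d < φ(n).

2263

φ(n) = (p−1)(q−1) = 180·22 = 3960.
Need d with 7·d ≡ 1 (mod 3960). Apply the extended Euclidean algorithm:
3960 = 565×7 + 5
7 = 1×5 + 2
5 = 2×2 + 1
2 = 2×1 + 0
Back-substitute:
1 = 5 − 2·2
1 = −2·7 + 3·5
1 = 3·3960 − 1697·7
So 7·(-1697) ≡ 1 (mod 3960), hence d ≡ -1697 ≡ 2263 (mod 3960).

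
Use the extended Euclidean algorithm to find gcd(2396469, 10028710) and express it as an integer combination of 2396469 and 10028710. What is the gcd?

1

Euclidean algorithm:
10028710 = 4×2396469 + 442834
2396469 = 5×442834 + 182299
442834 = 2×182299 + 78236
182299 = 2×78236 + 25827
78236 = 3×25827 + 755
25827 = 34×755 + 157
755 = 4×157 + 127
157 = 1×127 + 30
127 = 4×30 + 7
30 = 4×7 + 2
7 = 3×2 + 1
2 = 2×1 + 0
gcd(2396469, 10028710) = 1.
Express as a combination:
1 = 7 − 3·2
1 = −3·30 + 13·7
1 = 13·127 − 55·30
1 = −55·157 + 68·127
1 = 68·755 − 327·157
1 = −327·25827 + 11186·755
1 = 11186·78236 − 33885·25827
1 = −33885·182299 + 78956·78236
1 = 78956·442834 − 191797·182299
1 = −191797·2396469 + 1037941·442834
1 = 1037941·10028710 − 4343561·2396469
So 1 = (1037941)·10028710 + (-4343561)·2396469.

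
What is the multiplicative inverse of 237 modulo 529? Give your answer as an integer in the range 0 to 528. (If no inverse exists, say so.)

125

Extended Euclidean algorithm:
529 = 2·237 + 55
237 = 4·55 + 17
55 = 3·17 + 4
17 = 4·4 + 1
4 = 4·1 + 0
The gcd is 1. Working backward:
1 = 17 − 4·4
1 = −4·55 + 13·17
1 = 13·237 − 56·55
1 = −56·529 + 125·237
So 237·125 ≡ 1 (mod 529).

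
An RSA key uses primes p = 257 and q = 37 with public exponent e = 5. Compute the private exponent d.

φ(n) = (p−1)(q−1) = 256·36 = 9216.
Need d with 5·d ≡ 1 (mod 9216). Apply the extended Euclidean algorithm:
9216 = 1843×5 + 1
5 = 5×1 + 0
Back-substitute:
1 = 9216 − 1843·5
So 5·(-1843) ≡ 1 (mod 9216), hence d ≡ -1843 ≡ 7373 (mod 9216).

7373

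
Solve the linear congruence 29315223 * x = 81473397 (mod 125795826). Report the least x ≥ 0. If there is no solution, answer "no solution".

no solution

gcd(29315223, 125795826):
125795826 = 4·29315223 + 8534934
29315223 = 3·8534934 + 3710421
8534934 = 2·3710421 + 1114092
3710421 = 3·1114092 + 368145
1114092 = 3·368145 + 9657
368145 = 38·9657 + 1179
9657 = 8·1179 + 225
1179 = 5·225 + 54
225 = 4·54 + 9
54 = 6·9 + 0
gcd = 9, but 9 ∤ 81473397, so the congruence has no solution.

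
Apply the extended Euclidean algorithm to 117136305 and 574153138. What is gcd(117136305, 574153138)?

Euclidean algorithm:
574153138 = 4*117136305 + 105607918
117136305 = 1*105607918 + 11528387
105607918 = 9*11528387 + 1852435
11528387 = 6*1852435 + 413777
1852435 = 4*413777 + 197327
413777 = 2*197327 + 19123
197327 = 10*19123 + 6097
19123 = 3*6097 + 832
6097 = 7*832 + 273
832 = 3*273 + 13
273 = 21*13 + 0
gcd(117136305, 574153138) = 13.
Express as a combination:
13 = 832 − 3·273
13 = −3·6097 + 22·832
13 = 22·19123 − 69·6097
13 = −69·197327 + 712·19123
13 = 712·413777 − 1493·197327
13 = −1493·1852435 + 6684·413777
13 = 6684·11528387 − 41597·1852435
13 = −41597·105607918 + 381057·11528387
13 = 381057·117136305 − 422654·105607918
13 = −422654·574153138 + 2071673·117136305
So 13 = (-422654)·574153138 + (2071673)·117136305.

13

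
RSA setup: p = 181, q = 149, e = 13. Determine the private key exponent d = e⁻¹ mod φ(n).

φ(n) = (p−1)(q−1) = 180·148 = 26640.
Need d with 13·d ≡ 1 (mod 26640). Apply the extended Euclidean algorithm:
26640 = 2049*13 + 3
13 = 4*3 + 1
3 = 3*1 + 0
Back-substitute:
1 = 13 − 4·3
1 = −4·26640 + 8197·13
So 13·8197 ≡ 1 (mod 26640), hence d = 8197.

8197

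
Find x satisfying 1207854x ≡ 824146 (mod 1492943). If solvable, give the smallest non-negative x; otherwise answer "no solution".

First find gcd(1207854, 1492943):
1492943 = 1·1207854 + 285089
1207854 = 4·285089 + 67498
285089 = 4·67498 + 15097
67498 = 4·15097 + 7110
15097 = 2·7110 + 877
7110 = 8·877 + 94
877 = 9·94 + 31
94 = 3·31 + 1
31 = 31·1 + 0
gcd = 1, so a unique solution mod 1492943 exists.
Back-substitute for the Bézout coefficients:
1 = 94 − 3·31
1 = −3·877 + 28·94
1 = 28·7110 − 227·877
1 = −227·15097 + 482·7110
1 = 482·67498 − 2155·15097
1 = −2155·285089 + 9102·67498
1 = 9102·1207854 − 38563·285089
1 = −38563·1492943 + 47665·1207854
So 1207854·(47665) ≡ 1 (mod 1492943), giving 1207854⁻¹ ≡ 47665.
x ≡ 1207854⁻¹·824146 ≡ 47665·824146 ≡ 602874 (mod 1492943).

602874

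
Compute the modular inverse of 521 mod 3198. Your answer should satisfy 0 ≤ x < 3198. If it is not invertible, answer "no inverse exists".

gcd(3198, 521) by repeated division:
3198 = 6·521 + 72
521 = 7·72 + 17
72 = 4·17 + 4
17 = 4·4 + 1
4 = 4·1 + 0
gcd = 1, so the inverse exists. Back-substitute:
1 = 17 − 4·4
1 = −4·72 + 17·17
1 = 17·521 − 123·72
1 = −123·3198 + 755·521
So 521·755 ≡ 1 (mod 3198).

755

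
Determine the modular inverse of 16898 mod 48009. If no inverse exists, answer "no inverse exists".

gcd(48009, 16898) by repeated division:
48009 = 2·16898 + 14213
16898 = 1·14213 + 2685
14213 = 5·2685 + 788
2685 = 3·788 + 321
788 = 2·321 + 146
321 = 2·146 + 29
146 = 5·29 + 1
29 = 29·1 + 0
gcd = 1, so the inverse exists. Back-substitute:
1 = 146 − 5·29
1 = −5·321 + 11·146
1 = 11·788 − 27·321
1 = −27·2685 + 92·788
1 = 92·14213 − 487·2685
1 = −487·16898 + 579·14213
1 = 579·48009 − 1645·16898
So 16898·(-1645) ≡ 1 (mod 48009), and -1645 ≡ 46364 (mod 48009).

46364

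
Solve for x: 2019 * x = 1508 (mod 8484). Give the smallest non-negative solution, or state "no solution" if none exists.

no solution

gcd(2019, 8484):
8484 = 4·2019 + 408
2019 = 4·408 + 387
408 = 1·387 + 21
387 = 18·21 + 9
21 = 2·9 + 3
9 = 3·3 + 0
gcd = 3, but 3 ∤ 1508, so the congruence has no solution.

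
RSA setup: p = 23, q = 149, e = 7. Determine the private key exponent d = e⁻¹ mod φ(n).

2791

φ(n) = (p−1)(q−1) = 22·148 = 3256.
Need d with 7·d ≡ 1 (mod 3256). Apply the extended Euclidean algorithm:
3256 = 465·7 + 1
7 = 7·1 + 0
Back-substitute:
1 = 3256 − 465·7
So 7·(-465) ≡ 1 (mod 3256), hence d ≡ -465 ≡ 2791 (mod 3256).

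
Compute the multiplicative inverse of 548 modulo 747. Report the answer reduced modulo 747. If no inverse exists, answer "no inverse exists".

503

Extended Euclidean algorithm:
747 = 1×548 + 199
548 = 2×199 + 150
199 = 1×150 + 49
150 = 3×49 + 3
49 = 16×3 + 1
3 = 3×1 + 0
Since gcd(548, 747) = 1, back-substitute to write 1 as a combination:
1 = 49 − 16·3
1 = −16·150 + 49·49
1 = 49·199 − 65·150
1 = −65·548 + 179·199
1 = 179·747 − 244·548
Thus 548·(-244) ≡ 1 (mod 747); reducing, -244 mod 747 = 503.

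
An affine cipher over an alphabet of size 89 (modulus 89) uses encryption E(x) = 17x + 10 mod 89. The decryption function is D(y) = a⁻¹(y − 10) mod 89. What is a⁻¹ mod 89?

21

Extended Euclidean algorithm:
89 = 5·17 + 4
17 = 4·4 + 1
4 = 4·1 + 0
The gcd is 1. Working backward:
1 = 17 − 4·4
1 = −4·89 + 21·17
So 17·21 ≡ 1 (mod 89).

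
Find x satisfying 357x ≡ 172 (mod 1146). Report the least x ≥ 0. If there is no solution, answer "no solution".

gcd(357, 1146):
1146 = 3*357 + 75
357 = 4*75 + 57
75 = 1*57 + 18
57 = 3*18 + 3
18 = 6*3 + 0
gcd = 3, but 3 ∤ 172, so the congruence has no solution.

no solution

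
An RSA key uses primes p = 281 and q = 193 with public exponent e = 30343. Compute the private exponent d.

14647

φ(n) = (p−1)(q−1) = 280·192 = 53760.
Need d with 30343·d ≡ 1 (mod 53760). Apply the extended Euclidean algorithm:
53760 = 1*30343 + 23417
30343 = 1*23417 + 6926
23417 = 3*6926 + 2639
6926 = 2*2639 + 1648
2639 = 1*1648 + 991
1648 = 1*991 + 657
991 = 1*657 + 334
657 = 1*334 + 323
334 = 1*323 + 11
323 = 29*11 + 4
11 = 2*4 + 3
4 = 1*3 + 1
3 = 3*1 + 0
Back-substitute:
1 = 4 − 3
1 = −11 + 3·4
1 = 3·323 − 88·11
1 = −88·334 + 91·323
1 = 91·657 − 179·334
1 = −179·991 + 270·657
1 = 270·1648 − 449·991
1 = −449·2639 + 719·1648
1 = 719·6926 − 1887·2639
1 = −1887·23417 + 6380·6926
1 = 6380·30343 − 8267·23417
1 = −8267·53760 + 14647·30343
So 30343·14647 ≡ 1 (mod 53760), hence d = 14647.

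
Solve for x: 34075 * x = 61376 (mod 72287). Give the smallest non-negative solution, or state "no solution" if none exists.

First find gcd(34075, 72287):
72287 = 2*34075 + 4137
34075 = 8*4137 + 979
4137 = 4*979 + 221
979 = 4*221 + 95
221 = 2*95 + 31
95 = 3*31 + 2
31 = 15*2 + 1
2 = 2*1 + 0
gcd = 1, so a unique solution mod 72287 exists.
Back-substitute for the Bézout coefficients:
1 = 31 − 15·2
1 = −15·95 + 46·31
1 = 46·221 − 107·95
1 = −107·979 + 474·221
1 = 474·4137 − 2003·979
1 = −2003·34075 + 16498·4137
1 = 16498·72287 − 34999·34075
So 34075·(-34999) ≡ 1 (mod 72287), giving 34075⁻¹ ≡ 37288.
x ≡ 34075⁻¹·61376 ≡ 37288·61376 ≡ 54155 (mod 72287).

54155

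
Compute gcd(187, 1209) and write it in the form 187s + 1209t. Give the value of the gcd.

Repeated division:
1209 = 6*187 + 87
187 = 2*87 + 13
87 = 6*13 + 9
13 = 1*9 + 4
9 = 2*4 + 1
4 = 4*1 + 0
gcd(187, 1209) = 1.
Working backward:
1 = 9 − 2·4
1 = −2·13 + 3·9
1 = 3·87 − 20·13
1 = −20·187 + 43·87
1 = 43·1209 − 278·187
So 1 = (43)·1209 + (-278)·187.

1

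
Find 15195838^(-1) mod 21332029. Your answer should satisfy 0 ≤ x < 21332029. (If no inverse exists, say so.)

Extended Euclidean algorithm:
21332029 = 1×15195838 + 6136191
15195838 = 2×6136191 + 2923456
6136191 = 2×2923456 + 289279
2923456 = 10×289279 + 30666
289279 = 9×30666 + 13285
30666 = 2×13285 + 4096
13285 = 3×4096 + 997
4096 = 4×997 + 108
997 = 9×108 + 25
108 = 4×25 + 8
25 = 3×8 + 1
8 = 8×1 + 0
Since gcd(15195838, 21332029) = 1, back-substitute to write 1 as a combination:
1 = 25 − 3·8
1 = −3·108 + 13·25
1 = 13·997 − 120·108
1 = −120·4096 + 493·997
1 = 493·13285 − 1599·4096
1 = −1599·30666 + 3691·13285
1 = 3691·289279 − 34818·30666
1 = −34818·2923456 + 351871·289279
1 = 351871·6136191 − 738560·2923456
1 = −738560·15195838 + 1828991·6136191
1 = 1828991·21332029 − 2567551·15195838
So 15195838·(-2567551) ≡ 1 (mod 21332029), and -2567551 ≡ 18764478 (mod 21332029).

18764478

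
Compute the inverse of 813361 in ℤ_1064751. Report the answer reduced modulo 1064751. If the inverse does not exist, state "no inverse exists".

840022

Run Euclid on (1064751, 813361):
1064751 = 1*813361 + 251390
813361 = 3*251390 + 59191
251390 = 4*59191 + 14626
59191 = 4*14626 + 687
14626 = 21*687 + 199
687 = 3*199 + 90
199 = 2*90 + 19
90 = 4*19 + 14
19 = 1*14 + 5
14 = 2*5 + 4
5 = 1*4 + 1
4 = 4*1 + 0
The gcd is 1. Working backward:
1 = 5 − 4
1 = −14 + 3·5
1 = 3·19 − 4·14
1 = −4·90 + 19·19
1 = 19·199 − 42·90
1 = −42·687 + 145·199
1 = 145·14626 − 3087·687
1 = −3087·59191 + 12493·14626
1 = 12493·251390 − 53059·59191
1 = −53059·813361 + 171670·251390
1 = 171670·1064751 − 224729·813361
So 813361·(-224729) ≡ 1 (mod 1064751), and -224729 ≡ 840022 (mod 1064751).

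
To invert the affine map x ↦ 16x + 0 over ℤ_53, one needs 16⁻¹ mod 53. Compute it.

Apply the Euclidean algorithm to 53 and 16:
53 = 3×16 + 5
16 = 3×5 + 1
5 = 5×1 + 0
gcd = 1, so the inverse exists. Back-substitute:
1 = 16 − 3·5
1 = −3·53 + 10·16
So 16·10 ≡ 1 (mod 53).

10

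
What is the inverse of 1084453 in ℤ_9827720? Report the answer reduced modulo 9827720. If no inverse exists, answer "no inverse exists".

5006917

Apply the Euclidean algorithm to 9827720 and 1084453:
9827720 = 9×1084453 + 67643
1084453 = 16×67643 + 2165
67643 = 31×2165 + 528
2165 = 4×528 + 53
528 = 9×53 + 51
53 = 1×51 + 2
51 = 25×2 + 1
2 = 2×1 + 0
gcd = 1, so the inverse exists. Back-substitute:
1 = 51 − 25·2
1 = −25·53 + 26·51
1 = 26·528 − 259·53
1 = −259·2165 + 1062·528
1 = 1062·67643 − 33181·2165
1 = −33181·1084453 + 531958·67643
1 = 531958·9827720 − 4820803·1084453
Hence 1084453⁻¹ ≡ -4820803 ≡ 5006917 (mod 9827720).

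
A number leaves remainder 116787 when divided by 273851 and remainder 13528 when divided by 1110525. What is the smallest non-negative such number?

Write x = 116787 + 273851·k. Then 273851·k ≡ 13528 − 116787 ≡ 1007266 (mod 1110525).
Need 273851⁻¹ mod 1110525. Extended Euclid on (1110525, 273851):
1110525 = 4×273851 + 15121
273851 = 18×15121 + 1673
15121 = 9×1673 + 64
1673 = 26×64 + 9
64 = 7×9 + 1
9 = 9×1 + 0
Back-substitute:
1 = 64 − 7·9
1 = −7·1673 + 183·64
1 = 183·15121 − 1654·1673
1 = −1654·273851 + 29955·15121
1 = 29955·1110525 − 121474·273851
273851⁻¹ ≡ 989051 (mod 1110525), so k ≡ 989051·1007266 ≡ 1014416 (mod 1110525).
x = 116787 + 273851·1014416 = 277798952803.

277798952803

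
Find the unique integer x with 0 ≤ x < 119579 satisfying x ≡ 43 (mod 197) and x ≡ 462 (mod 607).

Write x = 43 + 197·k. Then 197·k ≡ 462 − 43 ≡ 419 (mod 607).
Need 197⁻¹ mod 607. Extended Euclid on (607, 197):
607 = 3·197 + 16
197 = 12·16 + 5
16 = 3·5 + 1
5 = 5·1 + 0
Back-substitute:
1 = 16 − 3·5
1 = −3·197 + 37·16
1 = 37·607 − 114·197
197⁻¹ ≡ 493 (mod 607), so k ≡ 493·419 ≡ 187 (mod 607).
x = 43 + 197·187 = 36882.

36882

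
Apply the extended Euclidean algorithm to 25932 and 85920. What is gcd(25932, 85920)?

Repeated division:
85920 = 3×25932 + 8124
25932 = 3×8124 + 1560
8124 = 5×1560 + 324
1560 = 4×324 + 264
324 = 1×264 + 60
264 = 4×60 + 24
60 = 2×24 + 12
24 = 2×12 + 0
gcd(25932, 85920) = 12.
Working backward:
12 = 60 − 2·24
12 = −2·264 + 9·60
12 = 9·324 − 11·264
12 = −11·1560 + 53·324
12 = 53·8124 − 276·1560
12 = −276·25932 + 881·8124
12 = 881·85920 − 2919·25932
So 12 = (881)·85920 + (-2919)·25932.

12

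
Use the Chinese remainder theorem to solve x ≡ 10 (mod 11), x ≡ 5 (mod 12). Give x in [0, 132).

65

Write x = 10 + 11·k. Then 11·k ≡ 5 − 10 ≡ 7 (mod 12).
Need 11⁻¹ mod 12. Extended Euclid on (12, 11):
12 = 1·11 + 1
11 = 11·1 + 0
Back-substitute:
1 = 12 − 11
11⁻¹ ≡ 11 (mod 12), so k ≡ 11·7 ≡ 5 (mod 12).
x = 10 + 11·5 = 65.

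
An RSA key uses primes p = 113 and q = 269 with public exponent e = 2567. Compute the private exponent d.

13751

φ(n) = (p−1)(q−1) = 112·268 = 30016.
Need d with 2567·d ≡ 1 (mod 30016). Apply the extended Euclidean algorithm:
30016 = 11*2567 + 1779
2567 = 1*1779 + 788
1779 = 2*788 + 203
788 = 3*203 + 179
203 = 1*179 + 24
179 = 7*24 + 11
24 = 2*11 + 2
11 = 5*2 + 1
2 = 2*1 + 0
Back-substitute:
1 = 11 − 5·2
1 = −5·24 + 11·11
1 = 11·179 − 82·24
1 = −82·203 + 93·179
1 = 93·788 − 361·203
1 = −361·1779 + 815·788
1 = 815·2567 − 1176·1779
1 = −1176·30016 + 13751·2567
So 2567·13751 ≡ 1 (mod 30016), hence d = 13751.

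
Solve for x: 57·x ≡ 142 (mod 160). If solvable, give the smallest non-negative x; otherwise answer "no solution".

126

First find gcd(57, 160):
160 = 2*57 + 46
57 = 1*46 + 11
46 = 4*11 + 2
11 = 5*2 + 1
2 = 2*1 + 0
gcd = 1, so a unique solution mod 160 exists.
Back-substitute for the Bézout coefficients:
1 = 11 − 5·2
1 = −5·46 + 21·11
1 = 21·57 − 26·46
1 = −26·160 + 73·57
So 57·(73) ≡ 1 (mod 160), giving 57⁻¹ ≡ 73.
x ≡ 57⁻¹·142 ≡ 73·142 ≡ 126 (mod 160).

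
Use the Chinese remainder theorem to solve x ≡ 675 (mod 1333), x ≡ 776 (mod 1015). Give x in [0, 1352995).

1103066

Write x = 675 + 1333·k. Then 1333·k ≡ 776 − 675 ≡ 101 (mod 1015).
Need 1333⁻¹ mod 1015. Extended Euclid on (1015, 318):
1015 = 3×318 + 61
318 = 5×61 + 13
61 = 4×13 + 9
13 = 1×9 + 4
9 = 2×4 + 1
4 = 4×1 + 0
Back-substitute:
1 = 9 − 2·4
1 = −2·13 + 3·9
1 = 3·61 − 14·13
1 = −14·318 + 73·61
1 = 73·1015 − 233·318
1333⁻¹ ≡ 782 (mod 1015), so k ≡ 782·101 ≡ 827 (mod 1015).
x = 675 + 1333·827 = 1103066.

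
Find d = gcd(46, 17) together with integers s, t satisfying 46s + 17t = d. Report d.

Euclidean algorithm:
46 = 2×17 + 12
17 = 1×12 + 5
12 = 2×5 + 2
5 = 2×2 + 1
2 = 2×1 + 0
gcd(46, 17) = 1.
Back-substituting:
1 = 5 − 2·2
1 = −2·12 + 5·5
1 = 5·17 − 7·12
1 = −7·46 + 19·17
So 1 = (-7)·46 + (19)·17.

1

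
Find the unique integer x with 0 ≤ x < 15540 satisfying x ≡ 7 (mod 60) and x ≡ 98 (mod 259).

2947

Write x = 7 + 60·k. Then 60·k ≡ 98 − 7 ≡ 91 (mod 259).
Need 60⁻¹ mod 259. Extended Euclid on (259, 60):
259 = 4·60 + 19
60 = 3·19 + 3
19 = 6·3 + 1
3 = 3·1 + 0
Back-substitute:
1 = 19 − 6·3
1 = −6·60 + 19·19
1 = 19·259 − 82·60
60⁻¹ ≡ 177 (mod 259), so k ≡ 177·91 ≡ 49 (mod 259).
x = 7 + 60·49 = 2947.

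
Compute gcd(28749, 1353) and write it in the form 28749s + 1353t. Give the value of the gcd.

3

Repeated division:
28749 = 21×1353 + 336
1353 = 4×336 + 9
336 = 37×9 + 3
9 = 3×3 + 0
gcd(28749, 1353) = 3.
Working backward:
3 = 336 − 37·9
3 = −37·1353 + 149·336
3 = 149·28749 − 3166·1353
So 3 = (149)·28749 + (-3166)·1353.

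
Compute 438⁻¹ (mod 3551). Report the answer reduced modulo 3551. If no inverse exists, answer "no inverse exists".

gcd(3551, 438) by repeated division:
3551 = 8·438 + 47
438 = 9·47 + 15
47 = 3·15 + 2
15 = 7·2 + 1
2 = 2·1 + 0
The gcd is 1. Working backward:
1 = 15 − 7·2
1 = −7·47 + 22·15
1 = 22·438 − 205·47
1 = −205·3551 + 1662·438
So 438·1662 ≡ 1 (mod 3551).

1662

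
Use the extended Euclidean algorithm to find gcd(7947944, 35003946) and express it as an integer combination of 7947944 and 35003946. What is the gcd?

2

Euclidean algorithm:
35003946 = 4×7947944 + 3212170
7947944 = 2×3212170 + 1523604
3212170 = 2×1523604 + 164962
1523604 = 9×164962 + 38946
164962 = 4×38946 + 9178
38946 = 4×9178 + 2234
9178 = 4×2234 + 242
2234 = 9×242 + 56
242 = 4×56 + 18
56 = 3×18 + 2
18 = 9×2 + 0
gcd(7947944, 35003946) = 2.
Express as a combination:
2 = 56 − 3·18
2 = −3·242 + 13·56
2 = 13·2234 − 120·242
2 = −120·9178 + 493·2234
2 = 493·38946 − 2092·9178
2 = −2092·164962 + 8861·38946
2 = 8861·1523604 − 81841·164962
2 = −81841·3212170 + 172543·1523604
2 = 172543·7947944 − 426927·3212170
2 = −426927·35003946 + 1880251·7947944
So 2 = (-426927)·35003946 + (1880251)·7947944.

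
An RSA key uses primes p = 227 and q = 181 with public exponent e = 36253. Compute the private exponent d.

22357

φ(n) = (p−1)(q−1) = 226·180 = 40680.
Need d with 36253·d ≡ 1 (mod 40680). Apply the extended Euclidean algorithm:
40680 = 1·36253 + 4427
36253 = 8·4427 + 837
4427 = 5·837 + 242
837 = 3·242 + 111
242 = 2·111 + 20
111 = 5·20 + 11
20 = 1·11 + 9
11 = 1·9 + 2
9 = 4·2 + 1
2 = 2·1 + 0
Back-substitute:
1 = 9 − 4·2
1 = −4·11 + 5·9
1 = 5·20 − 9·11
1 = −9·111 + 50·20
1 = 50·242 − 109·111
1 = −109·837 + 377·242
1 = 377·4427 − 1994·837
1 = −1994·36253 + 16329·4427
1 = 16329·40680 − 18323·36253
So 36253·(-18323) ≡ 1 (mod 40680), hence d ≡ -18323 ≡ 22357 (mod 40680).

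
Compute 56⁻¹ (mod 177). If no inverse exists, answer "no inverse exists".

98

gcd(177, 56) by repeated division:
177 = 3*56 + 9
56 = 6*9 + 2
9 = 4*2 + 1
2 = 2*1 + 0
gcd = 1, so the inverse exists. Back-substitute:
1 = 9 − 4·2
1 = −4·56 + 25·9
1 = 25·177 − 79·56
Thus 56·(-79) ≡ 1 (mod 177); reducing, -79 mod 177 = 98.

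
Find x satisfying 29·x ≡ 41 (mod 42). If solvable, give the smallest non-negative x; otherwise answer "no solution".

First find gcd(29, 42):
42 = 1·29 + 13
29 = 2·13 + 3
13 = 4·3 + 1
3 = 3·1 + 0
gcd = 1, so a unique solution mod 42 exists.
Back-substitute for the Bézout coefficients:
1 = 13 − 4·3
1 = −4·29 + 9·13
1 = 9·42 − 13·29
So 29·(-13) ≡ 1 (mod 42), giving 29⁻¹ ≡ 29.
x ≡ 29⁻¹·41 ≡ 29·41 ≡ 13 (mod 42).

13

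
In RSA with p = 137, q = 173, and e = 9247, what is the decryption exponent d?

φ(n) = (p−1)(q−1) = 136·172 = 23392.
Need d with 9247·d ≡ 1 (mod 23392). Apply the extended Euclidean algorithm:
23392 = 2×9247 + 4898
9247 = 1×4898 + 4349
4898 = 1×4349 + 549
4349 = 7×549 + 506
549 = 1×506 + 43
506 = 11×43 + 33
43 = 1×33 + 10
33 = 3×10 + 3
10 = 3×3 + 1
3 = 3×1 + 0
Back-substitute:
1 = 10 − 3·3
1 = −3·33 + 10·10
1 = 10·43 − 13·33
1 = −13·506 + 153·43
1 = 153·549 − 166·506
1 = −166·4349 + 1315·549
1 = 1315·4898 − 1481·4349
1 = −1481·9247 + 2796·4898
1 = 2796·23392 − 7073·9247
So 9247·(-7073) ≡ 1 (mod 23392), hence d ≡ -7073 ≡ 16319 (mod 23392).

16319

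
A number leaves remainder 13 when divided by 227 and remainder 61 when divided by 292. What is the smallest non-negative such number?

34517

Write x = 13 + 227·k. Then 227·k ≡ 61 − 13 ≡ 48 (mod 292).
Need 227⁻¹ mod 292. Extended Euclid on (292, 227):
292 = 1×227 + 65
227 = 3×65 + 32
65 = 2×32 + 1
32 = 32×1 + 0
Back-substitute:
1 = 65 − 2·32
1 = −2·227 + 7·65
1 = 7·292 − 9·227
227⁻¹ ≡ 283 (mod 292), so k ≡ 283·48 ≡ 152 (mod 292).
x = 13 + 227·152 = 34517.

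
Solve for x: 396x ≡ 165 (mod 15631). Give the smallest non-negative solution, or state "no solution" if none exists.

1303

First find gcd(396, 15631):
15631 = 39×396 + 187
396 = 2×187 + 22
187 = 8×22 + 11
22 = 2×11 + 0
gcd = 11 and 11 | 165, so solutions exist. Divide through by 11: 36x ≡ 15 (mod 1421).
Now find 36⁻¹ mod 1421:
1421 = 39*36 + 17
36 = 2*17 + 2
17 = 8*2 + 1
2 = 2*1 + 0
Back-substitute:
1 = 17 − 8·2
1 = −8·36 + 17·17
1 = 17·1421 − 671·36
So 36·(-671) ≡ 1 (mod 1421), i.e. 36⁻¹ ≡ 750.
Then x ≡ 750·15 ≡ 1303 (mod 1421); the smallest non-negative solution is x = 1303.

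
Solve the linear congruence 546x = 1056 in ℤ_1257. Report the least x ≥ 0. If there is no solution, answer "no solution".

First find gcd(546, 1257):
1257 = 2*546 + 165
546 = 3*165 + 51
165 = 3*51 + 12
51 = 4*12 + 3
12 = 4*3 + 0
gcd = 3 and 3 | 1056, so solutions exist. Divide through by 3: 182x ≡ 352 (mod 419).
Now find 182⁻¹ mod 419:
419 = 2·182 + 55
182 = 3·55 + 17
55 = 3·17 + 4
17 = 4·4 + 1
4 = 4·1 + 0
Back-substitute:
1 = 17 − 4·4
1 = −4·55 + 13·17
1 = 13·182 − 43·55
1 = −43·419 + 99·182
So 182⁻¹ ≡ 99 (mod 419).
Then x ≡ 99·352 ≡ 71 (mod 419); the smallest non-negative solution is x = 71.

71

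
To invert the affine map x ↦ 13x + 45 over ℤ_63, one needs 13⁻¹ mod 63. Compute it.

gcd(63, 13) by repeated division:
63 = 4*13 + 11
13 = 1*11 + 2
11 = 5*2 + 1
2 = 2*1 + 0
The gcd is 1. Working backward:
1 = 11 − 5·2
1 = −5·13 + 6·11
1 = 6·63 − 29·13
Thus 13·(-29) ≡ 1 (mod 63); reducing, -29 mod 63 = 34.

34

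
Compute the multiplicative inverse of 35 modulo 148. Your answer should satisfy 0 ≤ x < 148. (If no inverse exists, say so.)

Extended Euclidean algorithm:
148 = 4*35 + 8
35 = 4*8 + 3
8 = 2*3 + 2
3 = 1*2 + 1
2 = 2*1 + 0
Since gcd(35, 148) = 1, back-substitute to write 1 as a combination:
1 = 3 − 2
1 = −8 + 3·3
1 = 3·35 − 13·8
1 = −13·148 + 55·35
So 35·55 ≡ 1 (mod 148).

55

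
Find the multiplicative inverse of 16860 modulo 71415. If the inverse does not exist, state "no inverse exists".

no inverse exists

Euclidean algorithm on 71415, 16860:
71415 = 4*16860 + 3975
16860 = 4*3975 + 960
3975 = 4*960 + 135
960 = 7*135 + 15
135 = 9*15 + 0
Since gcd = 15 > 1, 16860 is not a unit mod 71415.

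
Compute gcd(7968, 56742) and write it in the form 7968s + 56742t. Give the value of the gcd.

6

Apply Euclid's algorithm to 56742 and 7968:
56742 = 7×7968 + 966
7968 = 8×966 + 240
966 = 4×240 + 6
240 = 40×6 + 0
gcd(7968, 56742) = 6.
Working backward:
6 = 966 − 4·240
6 = −4·7968 + 33·966
6 = 33·56742 − 235·7968
So 6 = (33)·56742 + (-235)·7968.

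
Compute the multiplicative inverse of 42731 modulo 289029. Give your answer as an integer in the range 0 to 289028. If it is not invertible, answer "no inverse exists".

no inverse exists

Euclidean algorithm on 289029, 42731:
289029 = 6*42731 + 32643
42731 = 1*32643 + 10088
32643 = 3*10088 + 2379
10088 = 4*2379 + 572
2379 = 4*572 + 91
572 = 6*91 + 26
91 = 3*26 + 13
26 = 2*13 + 0
gcd(42731, 289029) = 13 ≠ 1, so 42731 has no multiplicative inverse modulo 289029.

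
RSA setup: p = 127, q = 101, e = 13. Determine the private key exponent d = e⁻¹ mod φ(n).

3877

φ(n) = (p−1)(q−1) = 126·100 = 12600.
Need d with 13·d ≡ 1 (mod 12600). Apply the extended Euclidean algorithm:
12600 = 969×13 + 3
13 = 4×3 + 1
3 = 3×1 + 0
Back-substitute:
1 = 13 − 4·3
1 = −4·12600 + 3877·13
So 13·3877 ≡ 1 (mod 12600), hence d = 3877.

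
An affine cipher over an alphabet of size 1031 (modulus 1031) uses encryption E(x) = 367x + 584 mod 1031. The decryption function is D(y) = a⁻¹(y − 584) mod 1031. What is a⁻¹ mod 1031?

545

Extended Euclidean algorithm:
1031 = 2*367 + 297
367 = 1*297 + 70
297 = 4*70 + 17
70 = 4*17 + 2
17 = 8*2 + 1
2 = 2*1 + 0
Since gcd(367, 1031) = 1, back-substitute to write 1 as a combination:
1 = 17 − 8·2
1 = −8·70 + 33·17
1 = 33·297 − 140·70
1 = −140·367 + 173·297
1 = 173·1031 − 486·367
Thus 367·(-486) ≡ 1 (mod 1031); reducing, -486 mod 1031 = 545.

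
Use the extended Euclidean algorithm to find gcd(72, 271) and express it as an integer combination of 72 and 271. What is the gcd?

Apply Euclid's algorithm to 271 and 72:
271 = 3*72 + 55
72 = 1*55 + 17
55 = 3*17 + 4
17 = 4*4 + 1
4 = 4*1 + 0
gcd(72, 271) = 1.
Working backward:
1 = 17 − 4·4
1 = −4·55 + 13·17
1 = 13·72 − 17·55
1 = −17·271 + 64·72
So 1 = (-17)·271 + (64)·72.

1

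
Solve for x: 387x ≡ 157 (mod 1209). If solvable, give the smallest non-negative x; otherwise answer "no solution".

no solution

gcd(387, 1209):
1209 = 3×387 + 48
387 = 8×48 + 3
48 = 16×3 + 0
gcd = 3, but 3 ∤ 157, so the congruence has no solution.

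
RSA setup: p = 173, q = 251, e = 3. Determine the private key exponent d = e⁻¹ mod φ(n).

φ(n) = (p−1)(q−1) = 172·250 = 43000.
Need d with 3·d ≡ 1 (mod 43000). Apply the extended Euclidean algorithm:
43000 = 14333×3 + 1
3 = 3×1 + 0
Back-substitute:
1 = 43000 − 14333·3
So 3·(-14333) ≡ 1 (mod 43000), hence d ≡ -14333 ≡ 28667 (mod 43000).

28667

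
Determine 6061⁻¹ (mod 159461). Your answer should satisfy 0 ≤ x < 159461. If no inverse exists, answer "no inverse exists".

77902

Apply the Euclidean algorithm to 159461 and 6061:
159461 = 26×6061 + 1875
6061 = 3×1875 + 436
1875 = 4×436 + 131
436 = 3×131 + 43
131 = 3×43 + 2
43 = 21×2 + 1
2 = 2×1 + 0
gcd = 1, so the inverse exists. Back-substitute:
1 = 43 − 21·2
1 = −21·131 + 64·43
1 = 64·436 − 213·131
1 = −213·1875 + 916·436
1 = 916·6061 − 2961·1875
1 = −2961·159461 + 77902·6061
So 6061·77902 ≡ 1 (mod 159461).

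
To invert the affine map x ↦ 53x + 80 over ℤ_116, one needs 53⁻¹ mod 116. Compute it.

81

gcd(116, 53) by repeated division:
116 = 2·53 + 10
53 = 5·10 + 3
10 = 3·3 + 1
3 = 3·1 + 0
gcd = 1, so the inverse exists. Back-substitute:
1 = 10 − 3·3
1 = −3·53 + 16·10
1 = 16·116 − 35·53
So 53·(-35) ≡ 1 (mod 116), and -35 ≡ 81 (mod 116).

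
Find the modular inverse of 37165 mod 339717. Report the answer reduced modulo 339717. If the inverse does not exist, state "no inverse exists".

Apply the Euclidean algorithm to 339717 and 37165:
339717 = 9*37165 + 5232
37165 = 7*5232 + 541
5232 = 9*541 + 363
541 = 1*363 + 178
363 = 2*178 + 7
178 = 25*7 + 3
7 = 2*3 + 1
3 = 3*1 + 0
gcd = 1, so the inverse exists. Back-substitute:
1 = 7 − 2·3
1 = −2·178 + 51·7
1 = 51·363 − 104·178
1 = −104·541 + 155·363
1 = 155·5232 − 1499·541
1 = −1499·37165 + 10648·5232
1 = 10648·339717 − 97331·37165
So 37165·(-97331) ≡ 1 (mod 339717), and -97331 ≡ 242386 (mod 339717).

242386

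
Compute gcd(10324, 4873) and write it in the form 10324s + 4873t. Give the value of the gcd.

1

Repeated division:
10324 = 2·4873 + 578
4873 = 8·578 + 249
578 = 2·249 + 80
249 = 3·80 + 9
80 = 8·9 + 8
9 = 1·8 + 1
8 = 8·1 + 0
gcd(10324, 4873) = 1.
Back-substituting:
1 = 9 − 8
1 = −80 + 9·9
1 = 9·249 − 28·80
1 = −28·578 + 65·249
1 = 65·4873 − 548·578
1 = −548·10324 + 1161·4873
So 1 = (-548)·10324 + (1161)·4873.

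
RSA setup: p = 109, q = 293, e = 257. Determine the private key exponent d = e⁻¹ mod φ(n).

φ(n) = (p−1)(q−1) = 108·292 = 31536.
Need d with 257·d ≡ 1 (mod 31536). Apply the extended Euclidean algorithm:
31536 = 122*257 + 182
257 = 1*182 + 75
182 = 2*75 + 32
75 = 2*32 + 11
32 = 2*11 + 10
11 = 1*10 + 1
10 = 10*1 + 0
Back-substitute:
1 = 11 − 10
1 = −32 + 3·11
1 = 3·75 − 7·32
1 = −7·182 + 17·75
1 = 17·257 − 24·182
1 = −24·31536 + 2945·257
So 257·2945 ≡ 1 (mod 31536), hence d = 2945.

2945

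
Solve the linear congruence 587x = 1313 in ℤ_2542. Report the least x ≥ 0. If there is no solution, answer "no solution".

2397

First find gcd(587, 2542):
2542 = 4·587 + 194
587 = 3·194 + 5
194 = 38·5 + 4
5 = 1·4 + 1
4 = 4·1 + 0
gcd = 1, so a unique solution mod 2542 exists.
Back-substitute for the Bézout coefficients:
1 = 5 − 4
1 = −194 + 39·5
1 = 39·587 − 118·194
1 = −118·2542 + 511·587
So 587·(511) ≡ 1 (mod 2542), giving 587⁻¹ ≡ 511.
x ≡ 587⁻¹·1313 ≡ 511·1313 ≡ 2397 (mod 2542).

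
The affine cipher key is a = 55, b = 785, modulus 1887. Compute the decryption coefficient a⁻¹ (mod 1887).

1441

Extended Euclidean algorithm:
1887 = 34·55 + 17
55 = 3·17 + 4
17 = 4·4 + 1
4 = 4·1 + 0
gcd = 1, so the inverse exists. Back-substitute:
1 = 17 − 4·4
1 = −4·55 + 13·17
1 = 13·1887 − 446·55
Thus 55·(-446) ≡ 1 (mod 1887); reducing, -446 mod 1887 = 1441.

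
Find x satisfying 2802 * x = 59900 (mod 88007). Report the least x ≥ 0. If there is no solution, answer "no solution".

57562

First find gcd(2802, 88007):
88007 = 31·2802 + 1145
2802 = 2·1145 + 512
1145 = 2·512 + 121
512 = 4·121 + 28
121 = 4·28 + 9
28 = 3·9 + 1
9 = 9·1 + 0
gcd = 1, so a unique solution mod 88007 exists.
Back-substitute for the Bézout coefficients:
1 = 28 − 3·9
1 = −3·121 + 13·28
1 = 13·512 − 55·121
1 = −55·1145 + 123·512
1 = 123·2802 − 301·1145
1 = −301·88007 + 9454·2802
So 2802·(9454) ≡ 1 (mod 88007), giving 2802⁻¹ ≡ 9454.
x ≡ 2802⁻¹·59900 ≡ 9454·59900 ≡ 57562 (mod 88007).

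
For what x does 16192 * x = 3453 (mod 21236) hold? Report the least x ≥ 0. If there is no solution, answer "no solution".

no solution

gcd(16192, 21236):
21236 = 1×16192 + 5044
16192 = 3×5044 + 1060
5044 = 4×1060 + 804
1060 = 1×804 + 256
804 = 3×256 + 36
256 = 7×36 + 4
36 = 9×4 + 0
gcd = 4, but 4 ∤ 3453, so the congruence has no solution.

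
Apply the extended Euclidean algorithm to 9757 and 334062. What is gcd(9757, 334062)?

1

Repeated division:
334062 = 34*9757 + 2324
9757 = 4*2324 + 461
2324 = 5*461 + 19
461 = 24*19 + 5
19 = 3*5 + 4
5 = 1*4 + 1
4 = 4*1 + 0
gcd(9757, 334062) = 1.
Express as a combination:
1 = 5 − 4
1 = −19 + 4·5
1 = 4·461 − 97·19
1 = −97·2324 + 489·461
1 = 489·9757 − 2053·2324
1 = −2053·334062 + 70291·9757
So 1 = (-2053)·334062 + (70291)·9757.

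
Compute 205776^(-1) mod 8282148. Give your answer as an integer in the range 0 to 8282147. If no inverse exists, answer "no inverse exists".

no inverse exists

Compute gcd(205776, 8282148):
8282148 = 40×205776 + 51108
205776 = 4×51108 + 1344
51108 = 38×1344 + 36
1344 = 37×36 + 12
36 = 3×12 + 0
The gcd is 12, not 1, hence no inverse exists.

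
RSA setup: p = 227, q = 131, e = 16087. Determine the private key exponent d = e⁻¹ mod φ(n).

13323

φ(n) = (p−1)(q−1) = 226·130 = 29380.
Need d with 16087·d ≡ 1 (mod 29380). Apply the extended Euclidean algorithm:
29380 = 1*16087 + 13293
16087 = 1*13293 + 2794
13293 = 4*2794 + 2117
2794 = 1*2117 + 677
2117 = 3*677 + 86
677 = 7*86 + 75
86 = 1*75 + 11
75 = 6*11 + 9
11 = 1*9 + 2
9 = 4*2 + 1
2 = 2*1 + 0
Back-substitute:
1 = 9 − 4·2
1 = −4·11 + 5·9
1 = 5·75 − 34·11
1 = −34·86 + 39·75
1 = 39·677 − 307·86
1 = −307·2117 + 960·677
1 = 960·2794 − 1267·2117
1 = −1267·13293 + 6028·2794
1 = 6028·16087 − 7295·13293
1 = −7295·29380 + 13323·16087
So 16087·13323 ≡ 1 (mod 29380), hence d = 13323.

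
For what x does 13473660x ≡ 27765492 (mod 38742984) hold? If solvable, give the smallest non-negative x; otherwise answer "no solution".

First find gcd(13473660, 38742984):
38742984 = 2×13473660 + 11795664
13473660 = 1×11795664 + 1677996
11795664 = 7×1677996 + 49692
1677996 = 33×49692 + 38160
49692 = 1×38160 + 11532
38160 = 3×11532 + 3564
11532 = 3×3564 + 840
3564 = 4×840 + 204
840 = 4×204 + 24
204 = 8×24 + 12
24 = 2×12 + 0
gcd = 12 and 12 | 27765492, so solutions exist. Divide through by 12: 1122805x ≡ 2313791 (mod 3228582).
Now find 1122805⁻¹ mod 3228582:
3228582 = 2×1122805 + 982972
1122805 = 1×982972 + 139833
982972 = 7×139833 + 4141
139833 = 33×4141 + 3180
4141 = 1×3180 + 961
3180 = 3×961 + 297
961 = 3×297 + 70
297 = 4×70 + 17
70 = 4×17 + 2
17 = 8×2 + 1
2 = 2×1 + 0
Back-substitute:
1 = 17 − 8·2
1 = −8·70 + 33·17
1 = 33·297 − 140·70
1 = −140·961 + 453·297
1 = 453·3180 − 1499·961
1 = −1499·4141 + 1952·3180
1 = 1952·139833 − 65915·4141
1 = −65915·982972 + 463357·139833
1 = 463357·1122805 − 529272·982972
1 = −529272·3228582 + 1521901·1122805
So 1122805⁻¹ ≡ 1521901 (mod 3228582).
Then x ≡ 1521901·2313791 ≡ 1335185 (mod 3228582); the smallest non-negative solution is x = 1335185.

1335185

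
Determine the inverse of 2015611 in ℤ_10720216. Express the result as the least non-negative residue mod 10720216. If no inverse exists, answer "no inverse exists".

no inverse exists

Euclidean algorithm on 10720216, 2015611:
10720216 = 5×2015611 + 642161
2015611 = 3×642161 + 89128
642161 = 7×89128 + 18265
89128 = 4×18265 + 16068
18265 = 1×16068 + 2197
16068 = 7×2197 + 689
2197 = 3×689 + 130
689 = 5×130 + 39
130 = 3×39 + 13
39 = 3×13 + 0
Since gcd = 13 > 1, 2015611 is not a unit mod 10720216.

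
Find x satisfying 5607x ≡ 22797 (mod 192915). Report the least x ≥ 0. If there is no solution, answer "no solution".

761

First find gcd(5607, 192915):
192915 = 34·5607 + 2277
5607 = 2·2277 + 1053
2277 = 2·1053 + 171
1053 = 6·171 + 27
171 = 6·27 + 9
27 = 3·9 + 0
gcd = 9 and 9 | 22797, so solutions exist. Divide through by 9: 623x ≡ 2533 (mod 21435).
Now find 623⁻¹ mod 21435:
21435 = 34·623 + 253
623 = 2·253 + 117
253 = 2·117 + 19
117 = 6·19 + 3
19 = 6·3 + 1
3 = 3·1 + 0
Back-substitute:
1 = 19 − 6·3
1 = −6·117 + 37·19
1 = 37·253 − 80·117
1 = −80·623 + 197·253
1 = 197·21435 − 6778·623
So 623·(-6778) ≡ 1 (mod 21435), i.e. 623⁻¹ ≡ 14657.
Then x ≡ 14657·2533 ≡ 761 (mod 21435); the smallest non-negative solution is x = 761.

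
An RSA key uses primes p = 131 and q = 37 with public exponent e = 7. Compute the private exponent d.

φ(n) = (p−1)(q−1) = 130·36 = 4680.
Need d with 7·d ≡ 1 (mod 4680). Apply the extended Euclidean algorithm:
4680 = 668*7 + 4
7 = 1*4 + 3
4 = 1*3 + 1
3 = 3*1 + 0
Back-substitute:
1 = 4 − 3
1 = −7 + 2·4
1 = 2·4680 − 1337·7
So 7·(-1337) ≡ 1 (mod 4680), hence d ≡ -1337 ≡ 3343 (mod 4680).

3343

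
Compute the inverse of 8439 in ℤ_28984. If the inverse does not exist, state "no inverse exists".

22479

Extended Euclidean algorithm:
28984 = 3*8439 + 3667
8439 = 2*3667 + 1105
3667 = 3*1105 + 352
1105 = 3*352 + 49
352 = 7*49 + 9
49 = 5*9 + 4
9 = 2*4 + 1
4 = 4*1 + 0
gcd = 1, so the inverse exists. Back-substitute:
1 = 9 − 2·4
1 = −2·49 + 11·9
1 = 11·352 − 79·49
1 = −79·1105 + 248·352
1 = 248·3667 − 823·1105
1 = −823·8439 + 1894·3667
1 = 1894·28984 − 6505·8439
Hence 8439⁻¹ ≡ -6505 ≡ 22479 (mod 28984).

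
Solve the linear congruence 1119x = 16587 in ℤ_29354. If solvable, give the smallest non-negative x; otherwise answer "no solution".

24647

First find gcd(1119, 29354):
29354 = 26·1119 + 260
1119 = 4·260 + 79
260 = 3·79 + 23
79 = 3·23 + 10
23 = 2·10 + 3
10 = 3·3 + 1
3 = 3·1 + 0
gcd = 1, so a unique solution mod 29354 exists.
Back-substitute for the Bézout coefficients:
1 = 10 − 3·3
1 = −3·23 + 7·10
1 = 7·79 − 24·23
1 = −24·260 + 79·79
1 = 79·1119 − 340·260
1 = −340·29354 + 8919·1119
So 1119·(8919) ≡ 1 (mod 29354), giving 1119⁻¹ ≡ 8919.
x ≡ 1119⁻¹·16587 ≡ 8919·16587 ≡ 24647 (mod 29354).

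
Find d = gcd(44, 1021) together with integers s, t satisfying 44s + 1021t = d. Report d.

1

Apply Euclid's algorithm to 1021 and 44:
1021 = 23×44 + 9
44 = 4×9 + 8
9 = 1×8 + 1
8 = 8×1 + 0
gcd(44, 1021) = 1.
Working backward:
1 = 9 − 8
1 = −44 + 5·9
1 = 5·1021 − 116·44
So 1 = (5)·1021 + (-116)·44.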